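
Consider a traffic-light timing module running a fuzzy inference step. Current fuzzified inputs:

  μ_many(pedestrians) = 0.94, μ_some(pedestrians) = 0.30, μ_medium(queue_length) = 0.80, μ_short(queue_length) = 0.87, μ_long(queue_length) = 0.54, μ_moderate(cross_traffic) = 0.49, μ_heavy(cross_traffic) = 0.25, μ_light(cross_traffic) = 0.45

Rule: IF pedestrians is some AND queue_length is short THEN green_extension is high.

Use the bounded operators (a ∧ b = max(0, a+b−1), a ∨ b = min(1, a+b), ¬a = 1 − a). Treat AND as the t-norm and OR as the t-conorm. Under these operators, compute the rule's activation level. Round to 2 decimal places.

firing strength: some=0.30, short=0.87; AND[max(0, a+b−1)] → w = 0.17

0.17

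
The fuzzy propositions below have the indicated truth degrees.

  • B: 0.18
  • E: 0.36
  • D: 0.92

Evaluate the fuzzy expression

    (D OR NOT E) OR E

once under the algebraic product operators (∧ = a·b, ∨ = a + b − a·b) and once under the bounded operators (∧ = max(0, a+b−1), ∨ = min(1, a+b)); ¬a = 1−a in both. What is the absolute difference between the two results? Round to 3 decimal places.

Under algebraic product:
  NOT E = 1 − 0.3600 = 0.6400
  D OR NOT E = a + b − a·b on (0.9200, 0.6400) = 0.9712
  (D OR NOT E) OR E = a + b − a·b on (0.9712, 0.3600) = 0.9816
  → value = 0.9816
Under bounded:
  NOT E = 1 − 0.36 = 0.64
  D OR NOT E = min(1, a+b) on (0.92, 0.64) = 1.00
  (D OR NOT E) OR E = min(1, a+b) on (1.00, 0.36) = 1.00
  → value = 1.0000
|0.9816 − 1.0000| = 0.018

0.018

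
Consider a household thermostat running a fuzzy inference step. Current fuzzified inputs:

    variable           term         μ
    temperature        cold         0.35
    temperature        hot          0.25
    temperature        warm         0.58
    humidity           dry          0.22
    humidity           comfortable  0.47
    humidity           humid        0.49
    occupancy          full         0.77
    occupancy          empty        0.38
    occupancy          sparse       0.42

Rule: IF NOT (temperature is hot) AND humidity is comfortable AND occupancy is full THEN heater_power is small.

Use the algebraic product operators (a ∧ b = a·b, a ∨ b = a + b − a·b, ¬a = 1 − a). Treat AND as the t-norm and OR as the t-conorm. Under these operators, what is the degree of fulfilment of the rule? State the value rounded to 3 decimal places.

0.271

firing strength: ¬hot=1−0.25=0.75, comfortable=0.47, full=0.77; AND[a·b] → w = 0.2714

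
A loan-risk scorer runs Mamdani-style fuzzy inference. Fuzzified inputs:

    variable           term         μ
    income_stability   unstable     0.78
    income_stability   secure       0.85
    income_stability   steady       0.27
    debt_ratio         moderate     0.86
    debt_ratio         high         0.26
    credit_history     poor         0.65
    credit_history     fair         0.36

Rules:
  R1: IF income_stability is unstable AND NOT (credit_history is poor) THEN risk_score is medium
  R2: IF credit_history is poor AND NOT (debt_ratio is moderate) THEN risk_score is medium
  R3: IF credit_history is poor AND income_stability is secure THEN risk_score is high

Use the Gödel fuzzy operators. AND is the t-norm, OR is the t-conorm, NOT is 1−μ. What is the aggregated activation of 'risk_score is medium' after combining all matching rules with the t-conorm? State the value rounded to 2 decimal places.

R1: unstable=0.78, ¬poor=1−0.65=0.35; AND[min(a, b)] → w = 0.35
R2: poor=0.65, ¬moderate=1−0.86=0.14; AND[min(a, b)] → w = 0.14
R3: poor=0.65, secure=0.85; AND[min(a, b)] → w = 0.65
Rules with consequent 'medium': {R1, R2} → strengths 0.35, 0.14
Aggregate via t-conorm [max(a, b)]: 0.35

0.35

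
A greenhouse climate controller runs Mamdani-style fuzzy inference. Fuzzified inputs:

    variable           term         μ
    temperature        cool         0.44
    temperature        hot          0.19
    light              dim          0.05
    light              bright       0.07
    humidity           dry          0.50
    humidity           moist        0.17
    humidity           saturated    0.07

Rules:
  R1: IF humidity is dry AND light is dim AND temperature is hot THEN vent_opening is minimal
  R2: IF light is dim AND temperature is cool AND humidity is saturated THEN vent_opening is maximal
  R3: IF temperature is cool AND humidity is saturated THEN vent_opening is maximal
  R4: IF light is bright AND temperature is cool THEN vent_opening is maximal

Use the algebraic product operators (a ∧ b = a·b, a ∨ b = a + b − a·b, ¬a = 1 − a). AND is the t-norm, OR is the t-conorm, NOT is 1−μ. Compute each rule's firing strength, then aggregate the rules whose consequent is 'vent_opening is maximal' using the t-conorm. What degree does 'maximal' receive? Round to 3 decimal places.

0.062

R1: dry=0.50, dim=0.05, hot=0.19; AND[a·b] → w = 0.0048
R2: dim=0.05, cool=0.44, saturated=0.07; AND[a·b] → w = 0.0015
R3: cool=0.44, saturated=0.07; AND[a·b] → w = 0.0308
R4: bright=0.07, cool=0.44; AND[a·b] → w = 0.0308
Rules with consequent 'maximal': {R2, R3, R4} → strengths 0.0015, 0.0308, 0.0308
Aggregate via t-conorm [a + b − a·b]: 0.0621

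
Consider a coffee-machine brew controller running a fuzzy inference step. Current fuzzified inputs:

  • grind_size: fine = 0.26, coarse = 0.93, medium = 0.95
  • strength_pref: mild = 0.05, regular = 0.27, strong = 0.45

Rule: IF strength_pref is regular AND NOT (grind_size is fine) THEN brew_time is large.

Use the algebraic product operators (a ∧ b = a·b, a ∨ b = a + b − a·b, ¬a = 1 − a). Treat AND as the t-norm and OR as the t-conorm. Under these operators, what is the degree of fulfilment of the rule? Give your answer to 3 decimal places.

firing strength: regular=0.27, ¬fine=1−0.26=0.74; AND[a·b] → w = 0.1998

0.200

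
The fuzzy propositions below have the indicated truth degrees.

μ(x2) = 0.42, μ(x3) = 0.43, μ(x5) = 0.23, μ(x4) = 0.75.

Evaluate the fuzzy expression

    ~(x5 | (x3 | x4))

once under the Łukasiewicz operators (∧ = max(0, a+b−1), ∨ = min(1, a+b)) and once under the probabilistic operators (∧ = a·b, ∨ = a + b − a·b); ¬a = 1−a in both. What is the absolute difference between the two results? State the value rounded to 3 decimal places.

Under Łukasiewicz:
  x3 | x4 = min(1, a+b) on (0.43, 0.75) = 1.00
  x5 | (x3 | x4) = min(1, a+b) on (0.23, 1.00) = 1.00
  ~(x5 | (x3 | x4)) = 1 − 1.00 = 0.00
  → value = 0.0000
Under probabilistic:
  x3 | x4 = a + b − a·b on (0.4300, 0.7500) = 0.8575
  x5 | (x3 | x4) = a + b − a·b on (0.2300, 0.8575) = 0.8903
  ~(x5 | (x3 | x4)) = 1 − 0.8903 = 0.1097
  → value = 0.1097
|0.0000 − 0.1097| = 0.110

0.110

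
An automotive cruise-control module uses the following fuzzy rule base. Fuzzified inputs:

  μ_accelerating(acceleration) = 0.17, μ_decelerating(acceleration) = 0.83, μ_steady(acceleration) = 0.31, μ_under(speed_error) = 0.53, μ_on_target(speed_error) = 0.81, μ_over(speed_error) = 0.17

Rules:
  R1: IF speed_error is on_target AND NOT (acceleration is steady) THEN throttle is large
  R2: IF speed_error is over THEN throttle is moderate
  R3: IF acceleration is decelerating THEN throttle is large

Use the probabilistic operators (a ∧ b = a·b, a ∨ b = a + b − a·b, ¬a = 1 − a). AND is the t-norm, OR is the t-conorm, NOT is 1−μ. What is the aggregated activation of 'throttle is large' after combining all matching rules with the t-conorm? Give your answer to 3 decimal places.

0.925

R1: on_target=0.81, ¬steady=1−0.31=0.69; AND[a·b] → w = 0.5589
R2: over=0.17 → w = 0.1700
R3: decelerating=0.83 → w = 0.8300
Rules with consequent 'large': {R1, R3} → strengths 0.5589, 0.8300
Aggregate via t-conorm [a + b − a·b]: 0.9250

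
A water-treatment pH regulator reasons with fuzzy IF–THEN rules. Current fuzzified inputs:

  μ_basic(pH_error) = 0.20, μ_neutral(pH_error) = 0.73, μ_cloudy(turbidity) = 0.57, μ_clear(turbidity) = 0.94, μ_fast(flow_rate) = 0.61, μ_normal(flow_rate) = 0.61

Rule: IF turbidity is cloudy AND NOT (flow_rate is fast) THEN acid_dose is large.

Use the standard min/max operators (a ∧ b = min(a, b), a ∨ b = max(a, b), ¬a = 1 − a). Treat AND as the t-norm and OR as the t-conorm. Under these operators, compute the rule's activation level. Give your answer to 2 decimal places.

firing strength: cloudy=0.57, ¬fast=1−0.61=0.39; AND[min(a, b)] → w = 0.39

0.39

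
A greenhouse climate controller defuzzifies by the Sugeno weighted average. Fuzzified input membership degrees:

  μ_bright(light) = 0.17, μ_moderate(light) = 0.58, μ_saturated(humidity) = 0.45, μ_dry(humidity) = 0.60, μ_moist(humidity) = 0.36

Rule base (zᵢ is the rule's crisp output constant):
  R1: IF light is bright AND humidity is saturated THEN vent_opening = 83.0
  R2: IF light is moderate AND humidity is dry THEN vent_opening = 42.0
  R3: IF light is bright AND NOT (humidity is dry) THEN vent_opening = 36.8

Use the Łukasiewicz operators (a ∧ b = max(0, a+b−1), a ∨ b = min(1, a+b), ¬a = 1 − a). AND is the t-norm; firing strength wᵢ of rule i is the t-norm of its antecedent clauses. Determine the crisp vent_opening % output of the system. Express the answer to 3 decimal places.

R1 (z=83.0): bright=0.17, saturated=0.45; AND[max(0, a+b−1)] → w = 0.00
R2 (z=42.0): moderate=0.58, dry=0.60; AND[max(0, a+b−1)] → w = 0.18
R3 (z=36.8): bright=0.17, ¬dry=1−0.60=0.40; AND[max(0, a+b−1)] → w = 0.00
Weighted average = (0.00·83.0 + 0.18·42.0 + 0.00·36.8) / (0.00 + 0.18 + 0.00)
  = 7.5600 / 0.1800 = 42.000

42.000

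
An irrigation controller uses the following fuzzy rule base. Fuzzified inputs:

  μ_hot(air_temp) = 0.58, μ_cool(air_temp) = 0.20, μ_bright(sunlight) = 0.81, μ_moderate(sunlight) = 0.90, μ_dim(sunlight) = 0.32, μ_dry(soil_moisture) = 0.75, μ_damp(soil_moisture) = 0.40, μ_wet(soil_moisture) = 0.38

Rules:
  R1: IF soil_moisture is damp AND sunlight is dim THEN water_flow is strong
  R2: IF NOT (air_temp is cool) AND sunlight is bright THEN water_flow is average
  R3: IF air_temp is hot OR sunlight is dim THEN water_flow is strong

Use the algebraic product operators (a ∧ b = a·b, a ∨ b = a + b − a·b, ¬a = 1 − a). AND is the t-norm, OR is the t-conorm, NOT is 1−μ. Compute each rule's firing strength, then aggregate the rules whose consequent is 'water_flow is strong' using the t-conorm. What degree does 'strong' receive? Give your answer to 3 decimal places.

R1: damp=0.40, dim=0.32; AND[a·b] → w = 0.1280
R2: ¬cool=1−0.20=0.80, bright=0.81; AND[a·b] → w = 0.6480
R3: hot=0.58, dim=0.32; OR[a + b − a·b] → w = 0.7144
Rules with consequent 'strong': {R1, R3} → strengths 0.1280, 0.7144
Aggregate via t-conorm [a + b − a·b]: 0.7510

0.751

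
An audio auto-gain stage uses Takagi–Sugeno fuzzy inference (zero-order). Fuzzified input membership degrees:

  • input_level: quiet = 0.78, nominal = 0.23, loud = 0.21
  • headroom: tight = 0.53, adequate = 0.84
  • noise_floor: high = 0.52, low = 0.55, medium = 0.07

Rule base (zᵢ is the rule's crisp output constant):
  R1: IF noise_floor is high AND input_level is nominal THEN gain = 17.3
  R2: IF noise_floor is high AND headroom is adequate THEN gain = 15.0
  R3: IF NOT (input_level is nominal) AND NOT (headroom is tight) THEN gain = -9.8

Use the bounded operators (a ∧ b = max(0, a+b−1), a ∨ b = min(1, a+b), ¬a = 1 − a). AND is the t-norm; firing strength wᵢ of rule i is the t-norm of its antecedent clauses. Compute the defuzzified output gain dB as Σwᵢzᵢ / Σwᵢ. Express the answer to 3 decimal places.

5.080

R1 (z=17.3): high=0.52, nominal=0.23; AND[max(0, a+b−1)] → w = 0.00
R2 (z=15.0): high=0.52, adequate=0.84; AND[max(0, a+b−1)] → w = 0.36
R3 (z=-9.8): ¬nominal=1−0.23=0.77, ¬tight=1−0.53=0.47; AND[max(0, a+b−1)] → w = 0.24
Weighted average = (0.00·17.3 + 0.36·15.0 + 0.24·-9.8) / (0.00 + 0.36 + 0.24)
  = 3.0480 / 0.6000 = 5.080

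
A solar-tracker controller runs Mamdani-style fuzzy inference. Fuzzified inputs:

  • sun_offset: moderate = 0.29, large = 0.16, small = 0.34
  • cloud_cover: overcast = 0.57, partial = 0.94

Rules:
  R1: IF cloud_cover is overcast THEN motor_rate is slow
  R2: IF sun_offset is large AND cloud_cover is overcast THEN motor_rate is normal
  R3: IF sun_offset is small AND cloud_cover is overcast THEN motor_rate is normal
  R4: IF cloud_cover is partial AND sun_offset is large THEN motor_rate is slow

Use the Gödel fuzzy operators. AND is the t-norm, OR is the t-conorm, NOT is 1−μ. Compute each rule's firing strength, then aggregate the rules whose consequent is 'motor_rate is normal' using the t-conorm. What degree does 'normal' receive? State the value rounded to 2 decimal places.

0.34

R1: overcast=0.57 → w = 0.57
R2: large=0.16, overcast=0.57; AND[min(a, b)] → w = 0.16
R3: small=0.34, overcast=0.57; AND[min(a, b)] → w = 0.34
R4: partial=0.94, large=0.16; AND[min(a, b)] → w = 0.16
Rules with consequent 'normal': {R2, R3} → strengths 0.16, 0.34
Aggregate via t-conorm [max(a, b)]: 0.34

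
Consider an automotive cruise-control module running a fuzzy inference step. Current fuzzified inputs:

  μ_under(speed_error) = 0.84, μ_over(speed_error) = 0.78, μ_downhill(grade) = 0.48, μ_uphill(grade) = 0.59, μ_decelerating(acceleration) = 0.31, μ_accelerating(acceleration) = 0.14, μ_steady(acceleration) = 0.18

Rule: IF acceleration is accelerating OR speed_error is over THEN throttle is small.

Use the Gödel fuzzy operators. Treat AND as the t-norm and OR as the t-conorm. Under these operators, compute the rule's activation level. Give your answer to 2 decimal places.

0.78

firing strength: accelerating=0.14, over=0.78; OR[max(a, b)] → w = 0.78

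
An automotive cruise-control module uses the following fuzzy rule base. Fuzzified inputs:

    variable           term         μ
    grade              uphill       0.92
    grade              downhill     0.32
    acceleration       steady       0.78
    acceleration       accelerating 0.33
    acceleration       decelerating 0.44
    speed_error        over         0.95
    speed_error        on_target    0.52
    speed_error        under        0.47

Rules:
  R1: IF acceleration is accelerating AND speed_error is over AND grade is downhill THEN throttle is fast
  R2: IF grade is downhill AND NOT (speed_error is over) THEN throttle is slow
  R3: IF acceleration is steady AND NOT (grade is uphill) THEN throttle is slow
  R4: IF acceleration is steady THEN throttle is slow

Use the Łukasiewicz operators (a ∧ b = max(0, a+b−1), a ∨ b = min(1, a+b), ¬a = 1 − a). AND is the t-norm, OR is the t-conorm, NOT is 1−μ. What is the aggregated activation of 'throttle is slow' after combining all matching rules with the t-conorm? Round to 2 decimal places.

R1: accelerating=0.33, over=0.95, downhill=0.32; AND[max(0, a+b−1)] → w = 0.00
R2: downhill=0.32, ¬over=1−0.95=0.05; AND[max(0, a+b−1)] → w = 0.00
R3: steady=0.78, ¬uphill=1−0.92=0.08; AND[max(0, a+b−1)] → w = 0.00
R4: steady=0.78 → w = 0.78
Rules with consequent 'slow': {R2, R3, R4} → strengths 0.00, 0.00, 0.78
Aggregate via t-conorm [min(1, a+b)]: 0.78

0.78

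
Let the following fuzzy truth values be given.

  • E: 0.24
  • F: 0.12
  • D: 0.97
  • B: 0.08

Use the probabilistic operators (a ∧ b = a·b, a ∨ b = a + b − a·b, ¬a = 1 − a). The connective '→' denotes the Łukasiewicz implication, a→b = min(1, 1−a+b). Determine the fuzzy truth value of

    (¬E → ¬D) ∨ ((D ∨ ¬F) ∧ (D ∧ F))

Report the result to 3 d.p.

¬E = 1 − 0.2400 = 0.7600
¬D = 1 − 0.9700 = 0.0300
¬E → ¬D  [Łukasiewicz: min(1, 1−a+b)] with a=0.7600, b=0.0300 → 0.2700
¬F = 1 − 0.1200 = 0.8800
D ∨ ¬F = a + b − a·b on (0.9700, 0.8800) = 0.9964
D ∧ F = a·b on (0.9700, 0.1200) = 0.1164
(D ∨ ¬F) ∧ (D ∧ F) = a·b on (0.9964, 0.1164) = 0.1160
(¬E → ¬D) ∨ ((D ∨ ¬F) ∧ (D ∧ F)) = a + b − a·b on (0.2700, 0.1160) = 0.3547

0.355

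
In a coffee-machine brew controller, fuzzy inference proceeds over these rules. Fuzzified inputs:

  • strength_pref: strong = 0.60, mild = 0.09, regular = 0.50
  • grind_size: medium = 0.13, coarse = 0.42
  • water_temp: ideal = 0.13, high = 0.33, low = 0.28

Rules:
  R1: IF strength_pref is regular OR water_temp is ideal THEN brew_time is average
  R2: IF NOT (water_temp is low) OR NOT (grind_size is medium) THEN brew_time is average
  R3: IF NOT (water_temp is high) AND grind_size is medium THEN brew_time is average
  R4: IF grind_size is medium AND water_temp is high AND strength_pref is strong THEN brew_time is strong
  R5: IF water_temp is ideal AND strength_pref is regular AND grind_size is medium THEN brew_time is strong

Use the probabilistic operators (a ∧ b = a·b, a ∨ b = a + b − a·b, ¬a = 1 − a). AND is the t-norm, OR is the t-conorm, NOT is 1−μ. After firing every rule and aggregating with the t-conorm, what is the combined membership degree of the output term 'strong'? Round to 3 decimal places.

0.034

R1: regular=0.50, ideal=0.13; OR[a + b − a·b] → w = 0.5650
R2: ¬low=1−0.28=0.72, ¬medium=1−0.13=0.87; OR[a + b − a·b] → w = 0.9636
R3: ¬high=1−0.33=0.67, medium=0.13; AND[a·b] → w = 0.0871
R4: medium=0.13, high=0.33, strong=0.60; AND[a·b] → w = 0.0257
R5: ideal=0.13, regular=0.50, medium=0.13; AND[a·b] → w = 0.0085
Rules with consequent 'strong': {R4, R5} → strengths 0.0257, 0.0085
Aggregate via t-conorm [a + b − a·b]: 0.0340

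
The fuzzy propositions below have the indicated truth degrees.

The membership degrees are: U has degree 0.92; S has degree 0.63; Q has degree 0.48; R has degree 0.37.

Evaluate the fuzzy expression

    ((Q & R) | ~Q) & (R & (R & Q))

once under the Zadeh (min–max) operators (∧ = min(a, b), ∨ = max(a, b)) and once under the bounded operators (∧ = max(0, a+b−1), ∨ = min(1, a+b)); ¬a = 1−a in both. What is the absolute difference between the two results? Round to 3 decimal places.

0.370

Under Zadeh (min–max):
  Q & R = min(a, b) on (0.48, 0.37) = 0.37
  ~Q = 1 − 0.48 = 0.52
  (Q & R) | ~Q = max(a, b) on (0.37, 0.52) = 0.52
  R & Q = min(a, b) on (0.37, 0.48) = 0.37
  R & (R & Q) = min(a, b) on (0.37, 0.37) = 0.37
  ((Q & R) | ~Q) & (R & (R & Q)) = min(a, b) on (0.52, 0.37) = 0.37
  → value = 0.3700
Under bounded:
  Q & R = max(0, a+b−1) on (0.48, 0.37) = 0.00
  ~Q = 1 − 0.48 = 0.52
  (Q & R) | ~Q = min(1, a+b) on (0.00, 0.52) = 0.52
  R & Q = max(0, a+b−1) on (0.37, 0.48) = 0.00
  R & (R & Q) = max(0, a+b−1) on (0.37, 0.00) = 0.00
  ((Q & R) | ~Q) & (R & (R & Q)) = max(0, a+b−1) on (0.52, 0.00) = 0.00
  → value = 0.0000
|0.3700 − 0.0000| = 0.370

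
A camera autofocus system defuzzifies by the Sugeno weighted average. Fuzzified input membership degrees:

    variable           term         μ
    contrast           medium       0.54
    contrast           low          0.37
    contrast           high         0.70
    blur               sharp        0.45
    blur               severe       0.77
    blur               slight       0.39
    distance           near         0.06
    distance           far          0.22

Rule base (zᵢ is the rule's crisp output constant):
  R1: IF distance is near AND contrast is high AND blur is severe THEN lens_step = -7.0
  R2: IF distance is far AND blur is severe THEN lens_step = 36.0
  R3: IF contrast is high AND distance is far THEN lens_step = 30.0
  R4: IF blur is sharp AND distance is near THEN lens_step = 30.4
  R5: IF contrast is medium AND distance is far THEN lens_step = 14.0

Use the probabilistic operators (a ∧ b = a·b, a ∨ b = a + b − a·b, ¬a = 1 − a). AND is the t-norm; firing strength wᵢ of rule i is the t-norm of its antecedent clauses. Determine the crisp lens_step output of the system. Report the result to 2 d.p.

25.87

R1 (z=-7.0): near=0.06, high=0.70, severe=0.77; AND[a·b] → w = 0.0323
R2 (z=36.0): far=0.22, severe=0.77; AND[a·b] → w = 0.1694
R3 (z=30.0): high=0.70, far=0.22; AND[a·b] → w = 0.1540
R4 (z=30.4): sharp=0.45, near=0.06; AND[a·b] → w = 0.0270
R5 (z=14.0): medium=0.54, far=0.22; AND[a·b] → w = 0.1188
Weighted average = (0.0323·-7.0 + 0.1694·36.0 + 0.1540·30.0 + 0.0270·30.4 + 0.1188·14.0) / (0.0323 + 0.1694 + 0.1540 + 0.0270 + 0.1188)
  = 12.9760 / 0.5015 = 25.87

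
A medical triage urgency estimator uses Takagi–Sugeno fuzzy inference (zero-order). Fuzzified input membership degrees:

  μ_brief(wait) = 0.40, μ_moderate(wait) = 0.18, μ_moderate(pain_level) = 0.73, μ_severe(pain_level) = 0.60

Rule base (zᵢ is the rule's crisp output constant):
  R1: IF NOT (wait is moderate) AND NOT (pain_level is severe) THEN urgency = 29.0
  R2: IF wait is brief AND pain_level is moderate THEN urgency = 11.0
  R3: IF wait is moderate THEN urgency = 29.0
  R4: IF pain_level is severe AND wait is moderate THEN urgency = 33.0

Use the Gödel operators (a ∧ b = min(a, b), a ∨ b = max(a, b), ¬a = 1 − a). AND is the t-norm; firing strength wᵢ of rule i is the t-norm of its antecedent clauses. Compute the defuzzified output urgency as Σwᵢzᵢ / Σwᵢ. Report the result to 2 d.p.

R1 (z=29.0): ¬moderate=1−0.18=0.82, ¬severe=1−0.60=0.40; AND[min(a, b)] → w = 0.40
R2 (z=11.0): brief=0.40, moderate=0.73; AND[min(a, b)] → w = 0.40
R3 (z=29.0): moderate=0.18 → w = 0.18
R4 (z=33.0): severe=0.60, moderate=0.18; AND[min(a, b)] → w = 0.18
Weighted average = (0.40·29.0 + 0.40·11.0 + 0.18·29.0 + 0.18·33.0) / (0.40 + 0.40 + 0.18 + 0.18)
  = 27.1600 / 1.1600 = 23.41

23.41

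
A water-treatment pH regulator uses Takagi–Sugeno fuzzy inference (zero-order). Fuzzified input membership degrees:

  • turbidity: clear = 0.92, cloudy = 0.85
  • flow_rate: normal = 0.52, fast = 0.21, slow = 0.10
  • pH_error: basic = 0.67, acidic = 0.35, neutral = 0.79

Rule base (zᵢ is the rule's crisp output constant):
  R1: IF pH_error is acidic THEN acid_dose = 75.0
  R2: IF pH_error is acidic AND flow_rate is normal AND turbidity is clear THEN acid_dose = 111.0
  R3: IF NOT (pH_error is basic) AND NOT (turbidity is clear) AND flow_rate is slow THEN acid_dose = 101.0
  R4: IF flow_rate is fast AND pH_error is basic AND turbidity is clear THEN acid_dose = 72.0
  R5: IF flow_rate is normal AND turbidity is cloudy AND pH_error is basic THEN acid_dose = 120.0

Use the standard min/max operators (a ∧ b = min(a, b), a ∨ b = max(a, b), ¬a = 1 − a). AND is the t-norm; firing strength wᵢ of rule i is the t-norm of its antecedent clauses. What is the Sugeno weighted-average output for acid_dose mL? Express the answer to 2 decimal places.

99.80

R1 (z=75.0): acidic=0.35 → w = 0.35
R2 (z=111.0): acidic=0.35, normal=0.52, clear=0.92; AND[min(a, b)] → w = 0.35
R3 (z=101.0): ¬basic=1−0.67=0.33, ¬clear=1−0.92=0.08, slow=0.10; AND[min(a, b)] → w = 0.08
R4 (z=72.0): fast=0.21, basic=0.67, clear=0.92; AND[min(a, b)] → w = 0.21
R5 (z=120.0): normal=0.52, cloudy=0.85, basic=0.67; AND[min(a, b)] → w = 0.52
Weighted average = (0.35·75.0 + 0.35·111.0 + 0.08·101.0 + 0.21·72.0 + 0.52·120.0) / (0.35 + 0.35 + 0.08 + 0.21 + 0.52)
  = 150.7000 / 1.5100 = 99.80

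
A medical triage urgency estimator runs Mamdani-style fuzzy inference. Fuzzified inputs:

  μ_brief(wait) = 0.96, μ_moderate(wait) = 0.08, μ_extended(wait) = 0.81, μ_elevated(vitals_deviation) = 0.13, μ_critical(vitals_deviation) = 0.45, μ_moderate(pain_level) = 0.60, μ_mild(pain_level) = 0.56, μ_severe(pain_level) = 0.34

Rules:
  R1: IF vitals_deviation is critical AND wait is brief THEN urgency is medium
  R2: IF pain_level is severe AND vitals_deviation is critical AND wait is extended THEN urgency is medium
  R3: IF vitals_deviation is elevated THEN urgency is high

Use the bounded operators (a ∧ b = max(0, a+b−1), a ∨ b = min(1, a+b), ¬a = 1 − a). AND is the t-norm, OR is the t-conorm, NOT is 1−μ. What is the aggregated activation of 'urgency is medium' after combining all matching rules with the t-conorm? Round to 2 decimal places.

0.41

R1: critical=0.45, brief=0.96; AND[max(0, a+b−1)] → w = 0.41
R2: severe=0.34, critical=0.45, extended=0.81; AND[max(0, a+b−1)] → w = 0.00
R3: elevated=0.13 → w = 0.13
Rules with consequent 'medium': {R1, R2} → strengths 0.41, 0.00
Aggregate via t-conorm [min(1, a+b)]: 0.41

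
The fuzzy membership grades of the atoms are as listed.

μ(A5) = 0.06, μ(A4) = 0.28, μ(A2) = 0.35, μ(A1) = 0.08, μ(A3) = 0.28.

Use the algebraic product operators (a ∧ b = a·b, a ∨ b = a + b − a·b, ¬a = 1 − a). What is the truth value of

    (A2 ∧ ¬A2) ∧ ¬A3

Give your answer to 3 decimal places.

¬A2 = 1 − 0.3500 = 0.6500
A2 ∧ ¬A2 = a·b on (0.3500, 0.6500) = 0.2275
¬A3 = 1 − 0.2800 = 0.7200
(A2 ∧ ¬A2) ∧ ¬A3 = a·b on (0.2275, 0.7200) = 0.1638

0.164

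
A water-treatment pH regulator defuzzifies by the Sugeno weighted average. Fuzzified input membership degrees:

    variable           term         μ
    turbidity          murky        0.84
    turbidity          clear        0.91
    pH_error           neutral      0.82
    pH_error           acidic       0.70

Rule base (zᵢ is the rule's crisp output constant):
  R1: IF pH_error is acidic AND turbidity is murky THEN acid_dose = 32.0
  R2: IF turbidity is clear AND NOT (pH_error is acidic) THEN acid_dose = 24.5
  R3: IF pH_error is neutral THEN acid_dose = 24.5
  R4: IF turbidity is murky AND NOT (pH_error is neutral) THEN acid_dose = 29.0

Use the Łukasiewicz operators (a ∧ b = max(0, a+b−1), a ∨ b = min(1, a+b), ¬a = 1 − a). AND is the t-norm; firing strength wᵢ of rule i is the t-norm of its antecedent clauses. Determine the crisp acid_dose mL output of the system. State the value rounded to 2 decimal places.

27.10

R1 (z=32.0): acidic=0.70, murky=0.84; AND[max(0, a+b−1)] → w = 0.54
R2 (z=24.5): clear=0.91, ¬acidic=1−0.70=0.30; AND[max(0, a+b−1)] → w = 0.21
R3 (z=24.5): neutral=0.82 → w = 0.82
R4 (z=29.0): murky=0.84, ¬neutral=1−0.82=0.18; AND[max(0, a+b−1)] → w = 0.02
Weighted average = (0.54·32.0 + 0.21·24.5 + 0.82·24.5 + 0.02·29.0) / (0.54 + 0.21 + 0.82 + 0.02)
  = 43.0950 / 1.5900 = 27.10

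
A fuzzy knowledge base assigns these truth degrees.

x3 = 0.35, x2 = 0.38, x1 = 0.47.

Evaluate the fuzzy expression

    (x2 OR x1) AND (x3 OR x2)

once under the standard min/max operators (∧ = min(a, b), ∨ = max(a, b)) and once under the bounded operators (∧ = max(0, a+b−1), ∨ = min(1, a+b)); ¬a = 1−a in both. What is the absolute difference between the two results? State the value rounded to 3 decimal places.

0.200

Under standard min/max:
  x2 OR x1 = max(a, b) on (0.38, 0.47) = 0.47
  x3 OR x2 = max(a, b) on (0.35, 0.38) = 0.38
  (x2 OR x1) AND (x3 OR x2) = min(a, b) on (0.47, 0.38) = 0.38
  → value = 0.3800
Under bounded:
  x2 OR x1 = min(1, a+b) on (0.38, 0.47) = 0.85
  x3 OR x2 = min(1, a+b) on (0.35, 0.38) = 0.73
  (x2 OR x1) AND (x3 OR x2) = max(0, a+b−1) on (0.85, 0.73) = 0.58
  → value = 0.5800
|0.3800 − 0.5800| = 0.200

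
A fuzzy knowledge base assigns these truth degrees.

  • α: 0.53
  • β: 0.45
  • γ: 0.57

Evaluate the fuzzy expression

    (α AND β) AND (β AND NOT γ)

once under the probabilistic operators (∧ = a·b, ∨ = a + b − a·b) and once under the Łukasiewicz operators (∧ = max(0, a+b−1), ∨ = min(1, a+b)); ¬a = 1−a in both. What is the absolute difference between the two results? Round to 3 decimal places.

Under probabilistic:
  α AND β = a·b on (0.5300, 0.4500) = 0.2385
  NOT γ = 1 − 0.5700 = 0.4300
  β AND NOT γ = a·b on (0.4500, 0.4300) = 0.1935
  (α AND β) AND (β AND NOT γ) = a·b on (0.2385, 0.1935) = 0.0461
  → value = 0.0461
Under Łukasiewicz:
  α AND β = max(0, a+b−1) on (0.53, 0.45) = 0.00
  NOT γ = 1 − 0.57 = 0.43
  β AND NOT γ = max(0, a+b−1) on (0.45, 0.43) = 0.00
  (α AND β) AND (β AND NOT γ) = max(0, a+b−1) on (0.00, 0.00) = 0.00
  → value = 0.0000
|0.0461 − 0.0000| = 0.046

0.046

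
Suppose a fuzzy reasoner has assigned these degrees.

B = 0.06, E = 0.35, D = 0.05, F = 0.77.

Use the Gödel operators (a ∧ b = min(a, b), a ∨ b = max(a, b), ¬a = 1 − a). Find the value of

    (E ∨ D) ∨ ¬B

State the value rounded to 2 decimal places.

E ∨ D = max(a, b) on (0.35, 0.05) = 0.35
¬B = 1 − 0.06 = 0.94
(E ∨ D) ∨ ¬B = max(a, b) on (0.35, 0.94) = 0.94

0.94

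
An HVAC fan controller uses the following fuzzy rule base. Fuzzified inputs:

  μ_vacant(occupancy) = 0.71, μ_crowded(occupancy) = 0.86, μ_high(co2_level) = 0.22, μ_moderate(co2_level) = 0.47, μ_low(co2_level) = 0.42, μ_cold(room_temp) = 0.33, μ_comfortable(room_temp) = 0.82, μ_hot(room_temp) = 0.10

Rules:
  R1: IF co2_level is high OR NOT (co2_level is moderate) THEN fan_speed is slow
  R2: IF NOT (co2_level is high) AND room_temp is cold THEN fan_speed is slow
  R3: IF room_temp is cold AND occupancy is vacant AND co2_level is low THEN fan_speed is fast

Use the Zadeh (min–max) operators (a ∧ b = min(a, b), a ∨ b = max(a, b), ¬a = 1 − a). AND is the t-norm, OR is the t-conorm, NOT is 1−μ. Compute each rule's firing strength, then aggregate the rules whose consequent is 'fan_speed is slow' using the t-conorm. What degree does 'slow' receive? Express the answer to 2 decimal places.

R1: high=0.22, ¬moderate=1−0.47=0.53; OR[max(a, b)] → w = 0.53
R2: ¬high=1−0.22=0.78, cold=0.33; AND[min(a, b)] → w = 0.33
R3: cold=0.33, vacant=0.71, low=0.42; AND[min(a, b)] → w = 0.33
Rules with consequent 'slow': {R1, R2} → strengths 0.53, 0.33
Aggregate via t-conorm [max(a, b)]: 0.53

0.53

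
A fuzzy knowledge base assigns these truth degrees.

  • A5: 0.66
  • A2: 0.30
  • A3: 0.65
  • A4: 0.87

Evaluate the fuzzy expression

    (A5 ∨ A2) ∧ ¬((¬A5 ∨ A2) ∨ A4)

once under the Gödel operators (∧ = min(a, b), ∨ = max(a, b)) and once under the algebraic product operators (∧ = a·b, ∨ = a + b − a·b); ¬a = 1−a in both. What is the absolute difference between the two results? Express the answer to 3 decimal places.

0.084

Under Gödel:
  A5 ∨ A2 = max(a, b) on (0.66, 0.30) = 0.66
  ¬A5 = 1 − 0.66 = 0.34
  ¬A5 ∨ A2 = max(a, b) on (0.34, 0.30) = 0.34
  (¬A5 ∨ A2) ∨ A4 = max(a, b) on (0.34, 0.87) = 0.87
  ¬((¬A5 ∨ A2) ∨ A4) = 1 − 0.87 = 0.13
  (A5 ∨ A2) ∧ ¬((¬A5 ∨ A2) ∨ A4) = min(a, b) on (0.66, 0.13) = 0.13
  → value = 0.1300
Under algebraic product:
  A5 ∨ A2 = a + b − a·b on (0.6600, 0.3000) = 0.7620
  ¬A5 = 1 − 0.6600 = 0.3400
  ¬A5 ∨ A2 = a + b − a·b on (0.3400, 0.3000) = 0.5380
  (¬A5 ∨ A2) ∨ A4 = a + b − a·b on (0.5380, 0.8700) = 0.9399
  ¬((¬A5 ∨ A2) ∨ A4) = 1 − 0.9399 = 0.0601
  (A5 ∨ A2) ∧ ¬((¬A5 ∨ A2) ∨ A4) = a·b on (0.7620, 0.0601) = 0.0458
  → value = 0.0458
|0.1300 − 0.0458| = 0.084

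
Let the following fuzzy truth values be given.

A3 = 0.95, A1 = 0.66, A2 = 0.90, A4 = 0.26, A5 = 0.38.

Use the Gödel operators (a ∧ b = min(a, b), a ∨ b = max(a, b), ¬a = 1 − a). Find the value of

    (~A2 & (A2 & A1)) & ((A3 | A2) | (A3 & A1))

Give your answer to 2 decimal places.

0.10

~A2 = 1 − 0.90 = 0.10
A2 & A1 = min(a, b) on (0.90, 0.66) = 0.66
~A2 & (A2 & A1) = min(a, b) on (0.10, 0.66) = 0.10
A3 | A2 = max(a, b) on (0.95, 0.90) = 0.95
A3 & A1 = min(a, b) on (0.95, 0.66) = 0.66
(A3 | A2) | (A3 & A1) = max(a, b) on (0.95, 0.66) = 0.95
(~A2 & (A2 & A1)) & ((A3 | A2) | (A3 & A1)) = min(a, b) on (0.10, 0.95) = 0.10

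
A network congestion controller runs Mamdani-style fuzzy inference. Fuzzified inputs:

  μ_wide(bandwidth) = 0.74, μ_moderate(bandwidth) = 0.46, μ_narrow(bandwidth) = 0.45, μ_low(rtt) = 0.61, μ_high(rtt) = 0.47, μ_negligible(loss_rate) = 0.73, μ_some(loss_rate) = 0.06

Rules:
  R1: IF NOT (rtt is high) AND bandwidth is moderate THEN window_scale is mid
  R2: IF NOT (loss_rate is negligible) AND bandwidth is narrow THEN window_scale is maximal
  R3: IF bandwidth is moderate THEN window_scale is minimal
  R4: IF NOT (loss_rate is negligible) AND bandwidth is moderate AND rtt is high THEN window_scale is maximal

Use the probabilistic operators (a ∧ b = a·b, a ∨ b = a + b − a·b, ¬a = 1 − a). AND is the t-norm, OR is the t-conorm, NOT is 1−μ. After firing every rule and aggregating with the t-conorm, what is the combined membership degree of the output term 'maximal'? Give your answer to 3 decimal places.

0.173

R1: ¬high=1−0.47=0.53, moderate=0.46; AND[a·b] → w = 0.2438
R2: ¬negligible=1−0.73=0.27, narrow=0.45; AND[a·b] → w = 0.1215
R3: moderate=0.46 → w = 0.4600
R4: ¬negligible=1−0.73=0.27, moderate=0.46, high=0.47; AND[a·b] → w = 0.0584
Rules with consequent 'maximal': {R2, R4} → strengths 0.1215, 0.0584
Aggregate via t-conorm [a + b − a·b]: 0.1728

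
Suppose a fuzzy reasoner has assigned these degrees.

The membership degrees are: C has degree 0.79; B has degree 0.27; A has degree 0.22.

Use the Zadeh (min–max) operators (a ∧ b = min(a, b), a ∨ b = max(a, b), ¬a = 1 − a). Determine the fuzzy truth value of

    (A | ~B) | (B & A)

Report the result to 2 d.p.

~B = 1 − 0.27 = 0.73
A | ~B = max(a, b) on (0.22, 0.73) = 0.73
B & A = min(a, b) on (0.27, 0.22) = 0.22
(A | ~B) | (B & A) = max(a, b) on (0.73, 0.22) = 0.73

0.73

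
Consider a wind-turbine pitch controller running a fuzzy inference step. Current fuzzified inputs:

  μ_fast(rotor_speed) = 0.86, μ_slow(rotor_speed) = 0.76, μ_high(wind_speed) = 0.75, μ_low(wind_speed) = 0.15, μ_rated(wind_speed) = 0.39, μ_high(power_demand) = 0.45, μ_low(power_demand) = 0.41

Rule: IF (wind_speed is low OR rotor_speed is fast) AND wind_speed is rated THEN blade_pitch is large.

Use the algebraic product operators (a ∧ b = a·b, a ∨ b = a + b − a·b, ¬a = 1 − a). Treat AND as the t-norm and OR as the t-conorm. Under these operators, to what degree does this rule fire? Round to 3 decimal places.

0.344

firing strength: (low=0.15 OR fast=0.86) = 0.8810; AND[a·b] with rated=0.39 → w = 0.3436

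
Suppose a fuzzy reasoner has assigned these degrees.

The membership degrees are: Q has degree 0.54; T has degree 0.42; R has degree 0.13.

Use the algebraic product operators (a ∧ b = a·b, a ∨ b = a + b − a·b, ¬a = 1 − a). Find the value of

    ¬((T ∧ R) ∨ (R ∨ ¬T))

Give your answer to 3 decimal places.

T ∧ R = a·b on (0.4200, 0.1300) = 0.0546
¬T = 1 − 0.4200 = 0.5800
R ∨ ¬T = a + b − a·b on (0.1300, 0.5800) = 0.6346
(T ∧ R) ∨ (R ∨ ¬T) = a + b − a·b on (0.0546, 0.6346) = 0.6546
¬((T ∧ R) ∨ (R ∨ ¬T)) = 1 − 0.6546 = 0.3454

0.345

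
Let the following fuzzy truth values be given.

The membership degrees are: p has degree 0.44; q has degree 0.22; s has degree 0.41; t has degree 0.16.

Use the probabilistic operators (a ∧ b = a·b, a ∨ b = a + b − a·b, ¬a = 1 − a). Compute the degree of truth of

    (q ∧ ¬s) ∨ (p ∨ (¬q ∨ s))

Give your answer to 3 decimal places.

0.937

¬s = 1 − 0.4100 = 0.5900
q ∧ ¬s = a·b on (0.2200, 0.5900) = 0.1298
¬q = 1 − 0.2200 = 0.7800
¬q ∨ s = a + b − a·b on (0.7800, 0.4100) = 0.8702
p ∨ (¬q ∨ s) = a + b − a·b on (0.4400, 0.8702) = 0.9273
(q ∧ ¬s) ∨ (p ∨ (¬q ∨ s)) = a + b − a·b on (0.1298, 0.9273) = 0.9367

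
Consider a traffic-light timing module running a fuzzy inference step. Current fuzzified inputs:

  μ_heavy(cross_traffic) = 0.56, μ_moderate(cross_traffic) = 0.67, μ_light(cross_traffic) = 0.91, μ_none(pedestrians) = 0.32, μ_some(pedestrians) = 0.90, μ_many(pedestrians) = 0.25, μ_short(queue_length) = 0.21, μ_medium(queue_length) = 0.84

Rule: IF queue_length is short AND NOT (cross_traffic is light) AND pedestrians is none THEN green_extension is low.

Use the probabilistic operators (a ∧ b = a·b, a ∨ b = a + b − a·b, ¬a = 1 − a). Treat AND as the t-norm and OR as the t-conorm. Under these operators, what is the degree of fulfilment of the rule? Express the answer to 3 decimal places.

0.006

firing strength: short=0.21, ¬light=1−0.91=0.09, none=0.32; AND[a·b] → w = 0.0060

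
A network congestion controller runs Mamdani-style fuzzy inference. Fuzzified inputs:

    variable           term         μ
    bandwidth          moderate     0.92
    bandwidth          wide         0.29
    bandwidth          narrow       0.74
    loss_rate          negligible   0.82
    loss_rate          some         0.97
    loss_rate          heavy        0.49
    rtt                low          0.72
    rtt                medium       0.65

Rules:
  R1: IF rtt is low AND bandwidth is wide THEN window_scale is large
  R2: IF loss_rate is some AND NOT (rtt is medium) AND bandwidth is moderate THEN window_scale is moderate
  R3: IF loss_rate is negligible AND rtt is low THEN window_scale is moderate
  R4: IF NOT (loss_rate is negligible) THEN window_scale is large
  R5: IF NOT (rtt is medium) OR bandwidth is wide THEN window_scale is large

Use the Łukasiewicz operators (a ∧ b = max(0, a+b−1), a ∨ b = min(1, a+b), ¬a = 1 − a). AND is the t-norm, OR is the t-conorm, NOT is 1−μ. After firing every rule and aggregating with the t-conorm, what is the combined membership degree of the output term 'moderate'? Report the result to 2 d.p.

0.78

R1: low=0.72, wide=0.29; AND[max(0, a+b−1)] → w = 0.01
R2: some=0.97, ¬medium=1−0.65=0.35, moderate=0.92; AND[max(0, a+b−1)] → w = 0.24
R3: negligible=0.82, low=0.72; AND[max(0, a+b−1)] → w = 0.54
R4: ¬negligible=1−0.82=0.18 → w = 0.18
R5: ¬medium=1−0.65=0.35, wide=0.29; OR[min(1, a+b)] → w = 0.64
Rules with consequent 'moderate': {R2, R3} → strengths 0.24, 0.54
Aggregate via t-conorm [min(1, a+b)]: 0.78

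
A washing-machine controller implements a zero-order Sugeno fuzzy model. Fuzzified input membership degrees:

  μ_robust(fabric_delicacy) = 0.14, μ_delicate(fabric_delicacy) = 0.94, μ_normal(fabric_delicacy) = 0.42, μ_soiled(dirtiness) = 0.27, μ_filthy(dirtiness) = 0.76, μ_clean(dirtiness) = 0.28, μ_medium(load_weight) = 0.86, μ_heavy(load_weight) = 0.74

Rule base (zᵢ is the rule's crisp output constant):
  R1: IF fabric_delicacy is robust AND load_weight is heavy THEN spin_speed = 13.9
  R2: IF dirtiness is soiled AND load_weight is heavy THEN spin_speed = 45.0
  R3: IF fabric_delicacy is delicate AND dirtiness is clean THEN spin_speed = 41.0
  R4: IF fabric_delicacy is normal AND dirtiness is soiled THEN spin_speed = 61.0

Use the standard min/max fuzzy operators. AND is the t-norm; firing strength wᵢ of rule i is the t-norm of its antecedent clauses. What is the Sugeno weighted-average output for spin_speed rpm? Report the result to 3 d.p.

43.798

R1 (z=13.9): robust=0.14, heavy=0.74; AND[min(a, b)] → w = 0.14
R2 (z=45.0): soiled=0.27, heavy=0.74; AND[min(a, b)] → w = 0.27
R3 (z=41.0): delicate=0.94, clean=0.28; AND[min(a, b)] → w = 0.28
R4 (z=61.0): normal=0.42, soiled=0.27; AND[min(a, b)] → w = 0.27
Weighted average = (0.14·13.9 + 0.27·45.0 + 0.28·41.0 + 0.27·61.0) / (0.14 + 0.27 + 0.28 + 0.27)
  = 42.0460 / 0.9600 = 43.798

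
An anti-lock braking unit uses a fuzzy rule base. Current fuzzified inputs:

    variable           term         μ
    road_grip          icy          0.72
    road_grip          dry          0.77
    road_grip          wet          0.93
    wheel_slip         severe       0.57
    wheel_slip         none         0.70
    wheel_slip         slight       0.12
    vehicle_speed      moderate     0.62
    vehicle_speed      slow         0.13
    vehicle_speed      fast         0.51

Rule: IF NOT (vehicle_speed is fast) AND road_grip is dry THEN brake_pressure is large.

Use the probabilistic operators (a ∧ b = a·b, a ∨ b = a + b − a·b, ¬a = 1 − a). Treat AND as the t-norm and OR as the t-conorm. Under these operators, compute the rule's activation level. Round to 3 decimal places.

firing strength: ¬fast=1−0.51=0.49, dry=0.77; AND[a·b] → w = 0.3773

0.377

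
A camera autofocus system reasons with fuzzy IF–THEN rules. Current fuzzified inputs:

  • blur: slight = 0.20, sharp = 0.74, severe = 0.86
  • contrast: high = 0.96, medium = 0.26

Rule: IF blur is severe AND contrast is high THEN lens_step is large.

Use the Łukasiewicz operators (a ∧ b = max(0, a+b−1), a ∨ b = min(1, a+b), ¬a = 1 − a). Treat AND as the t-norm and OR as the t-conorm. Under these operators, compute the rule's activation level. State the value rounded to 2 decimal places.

0.82

firing strength: severe=0.86, high=0.96; AND[max(0, a+b−1)] → w = 0.82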